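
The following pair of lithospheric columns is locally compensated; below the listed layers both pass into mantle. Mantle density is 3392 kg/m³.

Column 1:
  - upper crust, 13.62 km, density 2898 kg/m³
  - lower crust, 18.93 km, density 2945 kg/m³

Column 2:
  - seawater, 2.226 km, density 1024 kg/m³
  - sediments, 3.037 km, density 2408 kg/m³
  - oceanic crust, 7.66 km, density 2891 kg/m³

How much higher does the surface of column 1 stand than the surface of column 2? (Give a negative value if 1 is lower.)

0.912 km

For any compensation level in the mantle, the mantle terms cancel and isostasy reduces to e = (Σt_1 − Σt_2) − (Σ(ρt)_1 − Σ(ρt)_2) / ρ_m.
Σt_1 = 32.55 km; Σt_2 = 12.923 km; Σ(ρt)_1 = 95219.61; Σ(ρt)_2 = 31737.58 (in km·kg/m³).
e = (32.55 − 12.923) − (95219.61 − 31737.58) / 3392 = 0.912 km.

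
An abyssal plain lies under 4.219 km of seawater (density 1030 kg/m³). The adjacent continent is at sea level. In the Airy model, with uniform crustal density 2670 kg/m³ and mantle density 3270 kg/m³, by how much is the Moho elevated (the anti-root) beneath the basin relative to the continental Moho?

By Archimedes' principle applied to the lithosphere: replacing crust with seawater at the top is compensated by replacing crust with mantle at the base: d (ρ_c − ρ_w) = a (ρ_m − ρ_c).
a = d (ρ_c − ρ_w)/(ρ_m − ρ_c) = 4.219 km × 1640/600 = 11.5 km.

11.5 km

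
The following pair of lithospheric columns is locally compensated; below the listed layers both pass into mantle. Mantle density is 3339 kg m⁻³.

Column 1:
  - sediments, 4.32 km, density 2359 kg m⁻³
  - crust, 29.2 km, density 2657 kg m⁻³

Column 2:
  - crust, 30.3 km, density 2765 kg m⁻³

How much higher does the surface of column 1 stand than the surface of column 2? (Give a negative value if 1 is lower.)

For any compensation level in the mantle, the mantle terms cancel and isostasy reduces to e = (Σt_1 − Σt_2) − (Σ(ρt)_1 − Σ(ρt)_2) / ρ_m.
Σt_1 = 33.52 km; Σt_2 = 30.3 km; Σ(ρt)_1 = 87775.28; Σ(ρt)_2 = 83779.5 (in km·kg m⁻³).
e = (33.52 − 30.3) − (87775.28 − 83779.5) / 3339 = 2.02 km.

2.02 km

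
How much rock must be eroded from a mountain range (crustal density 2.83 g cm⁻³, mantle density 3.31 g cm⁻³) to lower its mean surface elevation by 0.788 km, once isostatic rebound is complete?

Net drop Δ = e − u = e − e ρ_c/ρ_m = e (ρ_m − ρ_c)/ρ_m.
e = Δ ρ_m/(ρ_m − ρ_c) = 0.788 km × 3.31/0.48 = 5.43 km.

5.43 km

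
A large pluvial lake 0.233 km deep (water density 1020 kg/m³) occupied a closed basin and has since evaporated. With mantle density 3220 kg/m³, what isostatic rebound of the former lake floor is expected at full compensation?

0.0738 km

u = d ρ_w/ρ_m = 0.233 km × 1020/3220 = 0.0738 km.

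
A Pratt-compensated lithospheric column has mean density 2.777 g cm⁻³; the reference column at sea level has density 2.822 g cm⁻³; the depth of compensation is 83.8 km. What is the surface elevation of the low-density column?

ρ_ref D = ρ (D + h) → h = D (ρ_ref − ρ)/ρ.
h = 83.8 km × (2.822 − 2.777)/2.777 = 1.36 km.

1.36 km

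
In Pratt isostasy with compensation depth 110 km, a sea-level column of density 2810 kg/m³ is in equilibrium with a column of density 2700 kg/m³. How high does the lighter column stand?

ρ_ref D = ρ (D + h) → h = D (ρ_ref − ρ)/ρ.
h = 110 km × (2810 − 2700)/2700 = 4.48 km.

4.48 km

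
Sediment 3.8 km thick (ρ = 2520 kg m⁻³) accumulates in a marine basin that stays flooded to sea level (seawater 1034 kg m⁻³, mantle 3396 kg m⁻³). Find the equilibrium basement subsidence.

Submarine loading: the sediment displaces seawater, and the subsidence is in turn flooded, so s (ρ_m − ρ_w) = t (ρ_sed − ρ_w).
s = 3.8 km × (2520 − 1034) / (3396 − 1034) = 2.39 km.

2.39 km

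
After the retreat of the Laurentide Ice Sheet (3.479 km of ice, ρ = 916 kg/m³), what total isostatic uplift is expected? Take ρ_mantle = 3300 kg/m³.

Removing the load lets mantle flow back in; uplift u satisfies ρ_ice t = ρ_m u.
u = t ρ_ice/ρ_m = 3.479 km × 916/3300 = 0.966 km.

0.966 km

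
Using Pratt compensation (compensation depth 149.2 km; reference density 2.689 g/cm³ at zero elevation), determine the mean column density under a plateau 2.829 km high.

Pratt balance: ρ_ref D = ρ (D + h).
ρ = ρ_ref D/(D + h) = 2.689 × 149.2 km/(149.2 km + 2.829 km) = 2.64 g/cm³.

2.64 g/cm³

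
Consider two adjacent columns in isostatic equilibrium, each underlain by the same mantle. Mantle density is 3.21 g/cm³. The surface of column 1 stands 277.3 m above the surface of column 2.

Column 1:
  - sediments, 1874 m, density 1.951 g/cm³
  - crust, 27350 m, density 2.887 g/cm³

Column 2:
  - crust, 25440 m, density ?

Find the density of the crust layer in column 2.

2.8 g/cm³

Take the compensation level at the base of the deeper column (depth z_c below the surface of column 1) and equate Σ ρ_i t_i down to z_c; mantle fills any gap and the z_c terms cancel.
Column 1: 1874×1.951 + 27350×2.887 + (z_c − 29224)×3.21
Column 2: 277.3×0 + 25440×ρ + (z_c − 277.3 − 25440)×3.21
The z_c×3.21 term appears on both sides and cancels. Collect the known terms of each column as K = Σ(ρt)_known − 3.21 × (depth of known layers): K_1 = 82615.624 − 3.21×29224 = −11193.416; K_2 = 0 − 3.21×(277.3 + 25440) = −82552.533.
Balance: K_1 = K_2 + 25440×ρ, so ρ = (K_1 − K_2)/25440 = 71359.1/25440 = 2.8 g/cm³.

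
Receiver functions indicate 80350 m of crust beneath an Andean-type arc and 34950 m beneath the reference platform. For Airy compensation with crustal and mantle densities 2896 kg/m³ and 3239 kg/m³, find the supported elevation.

Excess crust Δ = 80350 m − 34950 m = 45400 m, split between elevation h and root r with h + r = Δ.
Airy balance ρ_c h = (ρ_m − ρ_c) r gives r = h ρ_c/(ρ_m − ρ_c), so h (1 + ρ_c/(ρ_m − ρ_c)) = Δ, i.e. h = Δ (ρ_m − ρ_c)/ρ_m.
h = 45400 m × 343/3239 = 4810 m.

4810 m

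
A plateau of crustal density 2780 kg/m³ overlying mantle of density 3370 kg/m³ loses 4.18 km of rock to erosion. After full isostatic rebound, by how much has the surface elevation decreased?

Rebound u = e ρ_c/ρ_m = 4.18 km × 2780/3370 = 3.448 km.
Net surface drop = e − u = 4.18 km − 3.448 km = e (ρ_m − ρ_c)/ρ_m = 0.732 km.

0.732 km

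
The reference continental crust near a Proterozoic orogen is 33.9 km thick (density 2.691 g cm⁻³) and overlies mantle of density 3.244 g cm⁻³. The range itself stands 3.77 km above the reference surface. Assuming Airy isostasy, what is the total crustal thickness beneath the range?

56 km

Root depth r = h ρ_c / (ρ_m − ρ_c) = 3.77 km × 2.691 / 0.553 = 18.35 km.
Total thickness = T + h + r = 33.9 km + 3.77 km + 18.35 km = 56 km.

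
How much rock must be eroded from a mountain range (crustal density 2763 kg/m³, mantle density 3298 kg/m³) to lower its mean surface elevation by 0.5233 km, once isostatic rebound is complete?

3.23 km

Net drop Δ = e − u = e − e ρ_c/ρ_m = e (ρ_m − ρ_c)/ρ_m.
e = Δ ρ_m/(ρ_m − ρ_c) = 0.5233 km × 3298/535 = 3.23 km.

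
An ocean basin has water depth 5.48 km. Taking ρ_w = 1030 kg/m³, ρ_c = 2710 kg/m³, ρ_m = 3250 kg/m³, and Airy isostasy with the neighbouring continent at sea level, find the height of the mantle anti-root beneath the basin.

17 km

Isostatic balance requires: replacing crust with seawater at the top is compensated by replacing crust with mantle at the base: d (ρ_c − ρ_w) = a (ρ_m − ρ_c).
a = d (ρ_c − ρ_w)/(ρ_m − ρ_c) = 5.48 km × 1680/540 = 17 km.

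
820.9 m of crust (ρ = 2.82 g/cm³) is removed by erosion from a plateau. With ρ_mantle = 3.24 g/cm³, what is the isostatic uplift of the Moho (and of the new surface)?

Unloading: uplift u = e ρ_c/ρ_m = 820.9 m × 2.82/3.24 = 714 m.

714 m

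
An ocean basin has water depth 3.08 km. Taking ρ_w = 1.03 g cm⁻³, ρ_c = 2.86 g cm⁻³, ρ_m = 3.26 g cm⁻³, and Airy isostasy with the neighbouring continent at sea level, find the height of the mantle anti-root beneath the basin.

14.1 km

By Archimedes' principle applied to the lithosphere: replacing crust with seawater at the top is compensated by replacing crust with mantle at the base: d (ρ_c − ρ_w) = a (ρ_m − ρ_c).
a = d (ρ_c − ρ_w)/(ρ_m − ρ_c) = 3.08 km × 1.83/0.4 = 14.1 km.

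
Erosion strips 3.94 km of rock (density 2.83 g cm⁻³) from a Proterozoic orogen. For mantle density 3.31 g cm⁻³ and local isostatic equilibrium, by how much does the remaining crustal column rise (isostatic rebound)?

3.37 km

Unloading: uplift u = e ρ_c/ρ_m = 3.94 km × 2.83/3.31 = 3.37 km.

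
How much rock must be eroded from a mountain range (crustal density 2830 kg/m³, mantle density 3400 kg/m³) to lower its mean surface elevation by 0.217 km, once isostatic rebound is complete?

1.29 km

Net drop Δ = e − u = e − e ρ_c/ρ_m = e (ρ_m − ρ_c)/ρ_m.
e = Δ ρ_m/(ρ_m − ρ_c) = 0.217 km × 3400/570 = 1.29 km.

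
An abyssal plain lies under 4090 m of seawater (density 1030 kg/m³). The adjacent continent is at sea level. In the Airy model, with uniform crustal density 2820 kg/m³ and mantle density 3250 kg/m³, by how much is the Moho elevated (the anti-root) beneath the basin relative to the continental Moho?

17000 m

In Airy isostatic equilibrium: replacing crust with seawater at the top is compensated by replacing crust with mantle at the base: d (ρ_c − ρ_w) = a (ρ_m − ρ_c).
a = d (ρ_c − ρ_w)/(ρ_m − ρ_c) = 4090 m × 1790/430 = 17000 m.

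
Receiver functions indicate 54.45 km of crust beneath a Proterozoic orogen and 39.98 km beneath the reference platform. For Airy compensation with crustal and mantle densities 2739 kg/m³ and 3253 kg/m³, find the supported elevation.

2.29 km

Excess crust Δ = 54.45 km − 39.98 km = 14.47 km, split between elevation h and root r with h + r = Δ.
Airy balance ρ_c h = (ρ_m − ρ_c) r gives r = h ρ_c/(ρ_m − ρ_c), so h (1 + ρ_c/(ρ_m − ρ_c)) = Δ, i.e. h = Δ (ρ_m − ρ_c)/ρ_m.
h = 14.47 km × 514/3253 = 2.29 km.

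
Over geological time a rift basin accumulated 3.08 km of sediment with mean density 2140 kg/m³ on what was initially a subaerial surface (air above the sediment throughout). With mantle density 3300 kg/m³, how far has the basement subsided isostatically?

2 km

Subaerial load: s = t ρ_sed / ρ_m = 3.08 km × 2140/3300 = 2 km.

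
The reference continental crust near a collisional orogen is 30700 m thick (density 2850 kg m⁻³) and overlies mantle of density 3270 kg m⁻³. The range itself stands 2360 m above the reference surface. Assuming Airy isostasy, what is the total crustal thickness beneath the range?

49100 m

Root depth r = h ρ_c / (ρ_m − ρ_c) = 2360 m × 2850 / 420 = 16010 m.
Total thickness = T + h + r = 30700 m + 2360 m + 16010 m = 49100 m.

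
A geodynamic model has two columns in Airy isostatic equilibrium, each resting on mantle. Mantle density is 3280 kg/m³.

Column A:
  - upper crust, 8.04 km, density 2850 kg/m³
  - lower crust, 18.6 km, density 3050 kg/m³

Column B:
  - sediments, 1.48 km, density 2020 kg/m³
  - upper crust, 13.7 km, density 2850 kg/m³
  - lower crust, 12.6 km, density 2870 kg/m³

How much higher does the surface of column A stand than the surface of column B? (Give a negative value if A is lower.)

−1.58 km

For any compensation level in the mantle, the mantle terms cancel and isostasy reduces to e = (Σt_A − Σt_B) − (Σ(ρt)_A − Σ(ρt)_B) / ρ_m.
Σt_A = 26.64 km; Σt_B = 27.78 km; Σ(ρt)_A = 79644; Σ(ρt)_B = 78196.6 (in km·kg/m³).
e = (26.64 − 27.78) − (79644 − 78196.6) / 3280 = −1.58 km.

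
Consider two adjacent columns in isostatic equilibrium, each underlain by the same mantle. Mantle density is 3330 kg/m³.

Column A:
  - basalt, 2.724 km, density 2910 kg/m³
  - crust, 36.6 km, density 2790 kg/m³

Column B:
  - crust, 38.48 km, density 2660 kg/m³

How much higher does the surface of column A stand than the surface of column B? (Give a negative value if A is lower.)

For any compensation level in the mantle, the mantle terms cancel and isostasy reduces to e = (Σt_A − Σt_B) − (Σ(ρt)_A − Σ(ρt)_B) / ρ_m.
Σt_A = 39.324 km; Σt_B = 38.48 km; Σ(ρt)_A = 110040.84; Σ(ρt)_B = 102356.8 (in km·kg/m³).
e = (39.324 − 38.48) − (110040.84 − 102356.8) / 3330 = −1.46 km.

−1.46 km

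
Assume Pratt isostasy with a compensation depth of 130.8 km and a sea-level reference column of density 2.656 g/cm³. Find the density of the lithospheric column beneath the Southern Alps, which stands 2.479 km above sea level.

2.61 g/cm³

Pratt balance: ρ_ref D = ρ (D + h).
ρ = ρ_ref D/(D + h) = 2.656 × 130.8 km/(130.8 km + 2.479 km) = 2.61 g/cm³.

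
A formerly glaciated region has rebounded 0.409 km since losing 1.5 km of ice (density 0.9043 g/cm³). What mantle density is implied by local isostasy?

3.32 g/cm³

ρ_m = ρ_ice t / u = 0.9043 × 1.5 km/0.409 km = 3.32 g/cm³.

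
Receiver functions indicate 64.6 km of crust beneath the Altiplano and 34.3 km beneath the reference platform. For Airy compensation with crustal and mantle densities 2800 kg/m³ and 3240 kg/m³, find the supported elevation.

Excess crust Δ = 64.6 km − 34.3 km = 30.3 km, split between elevation h and root r with h + r = Δ.
Airy balance ρ_c h = (ρ_m − ρ_c) r gives r = h ρ_c/(ρ_m − ρ_c), so h (1 + ρ_c/(ρ_m − ρ_c)) = Δ, i.e. h = Δ (ρ_m − ρ_c)/ρ_m.
h = 30.3 km × 440/3240 = 4.11 km.

4.11 km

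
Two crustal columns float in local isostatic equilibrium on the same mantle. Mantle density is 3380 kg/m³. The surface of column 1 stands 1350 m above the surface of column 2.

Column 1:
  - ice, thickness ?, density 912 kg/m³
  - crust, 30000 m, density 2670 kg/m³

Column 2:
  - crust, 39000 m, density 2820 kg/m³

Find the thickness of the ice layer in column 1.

2070 m

Take the compensation level at the base of the deeper column (depth z_c below the surface of column 1) and equate Σ ρ_i t_i down to z_c; mantle fills any gap and the z_c terms cancel.
Column 1: x×912 + 30000×2670 + (z_c − 30000 − x)×3380
Column 2: 1350×0 + 39000×2820 + (z_c − 1350 − 39000)×3380
The z_c×3380 term appears on both sides and cancels. Collect the known terms of each column as K = Σ(ρt)_known − 3380 × (depth of known layers): K_1 = 80100000 − 3380×30000 = −21300000; K_2 = 109980000 − 3380×(1350 + 39000) = −26403000.
Balance: K_1 − x×(3380 − 912) = K_2, so x = (K_1 − K_2)/(3380 − 912) = 5103000/2468 = 2070 m.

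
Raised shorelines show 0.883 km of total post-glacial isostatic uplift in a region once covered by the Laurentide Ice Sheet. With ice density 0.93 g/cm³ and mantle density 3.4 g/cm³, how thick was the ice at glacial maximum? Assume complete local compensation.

3.23 km

u = t ρ_ice/ρ_m → t = u ρ_m/ρ_ice = 0.883 km × 3.4/0.93 = 3.23 km.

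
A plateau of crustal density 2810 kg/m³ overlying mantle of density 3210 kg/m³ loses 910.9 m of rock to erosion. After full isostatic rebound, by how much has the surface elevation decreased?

114 m

Rebound u = e ρ_c/ρ_m = 910.9 m × 2810/3210 = 797.4 m.
Net surface drop = e − u = 910.9 m − 797.4 m = e (ρ_m − ρ_c)/ρ_m = 114 m.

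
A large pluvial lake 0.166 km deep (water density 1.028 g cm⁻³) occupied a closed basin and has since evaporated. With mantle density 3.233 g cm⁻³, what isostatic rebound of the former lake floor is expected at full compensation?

u = d ρ_w/ρ_m = 0.166 km × 1.028/3.233 = 0.0528 km.

0.0528 km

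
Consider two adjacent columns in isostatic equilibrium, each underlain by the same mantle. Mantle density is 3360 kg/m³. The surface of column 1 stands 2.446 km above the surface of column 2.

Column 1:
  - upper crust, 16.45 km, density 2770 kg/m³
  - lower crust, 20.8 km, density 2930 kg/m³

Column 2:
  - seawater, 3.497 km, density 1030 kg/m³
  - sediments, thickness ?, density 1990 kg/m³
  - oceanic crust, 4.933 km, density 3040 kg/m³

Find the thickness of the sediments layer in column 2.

Take the compensation level at the base of the deeper column (depth z_c below the surface of column 1) and equate Σ ρ_i t_i down to z_c; mantle fills any gap and the z_c terms cancel.
Column 1: 16.45×2770 + 20.8×2930 + (z_c − 37.25)×3360
Column 2: 2.446×0 + 3.497×1030 + x×1990 + 4.933×3040 + (z_c − 2.446 − 8.43 − x)×3360
The z_c×3360 term appears on both sides and cancels. Collect the known terms of each column as K = Σ(ρt)_known − 3360 × (depth of known layers): K_1 = 106510.5 − 3360×37.25 = −18649.5; K_2 = 18598.23 − 3360×(2.446 + 8.43) = −17945.13.
Balance: K_1 = K_2 − x×(3360 − 1990), so x = (K_2 − K_1)/(3360 − 1990) = 704.37/1370 = 0.514 km.

0.514 km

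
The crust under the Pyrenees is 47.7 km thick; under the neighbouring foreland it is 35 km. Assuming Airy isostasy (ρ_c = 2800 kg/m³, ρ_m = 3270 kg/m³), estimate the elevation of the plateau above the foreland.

Excess crust Δ = 47.7 km − 35 km = 12.7 km, split between elevation h and root r with h + r = Δ.
Airy balance ρ_c h = (ρ_m − ρ_c) r gives r = h ρ_c/(ρ_m − ρ_c), so h (1 + ρ_c/(ρ_m − ρ_c)) = Δ, i.e. h = Δ (ρ_m − ρ_c)/ρ_m.
h = 12.7 km × 470/3270 = 1.83 km.

1.83 km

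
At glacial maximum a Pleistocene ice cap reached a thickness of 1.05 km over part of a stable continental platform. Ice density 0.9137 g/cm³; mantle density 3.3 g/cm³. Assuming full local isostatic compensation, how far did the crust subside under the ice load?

Equating mass per unit area of the two columns: the ice load ρ_ice t is balanced by mantle displaced below, ρ_m s.
s = t ρ_ice / ρ_m = 1.05 km × 0.9137/3.3 = 0.291 km.

0.291 km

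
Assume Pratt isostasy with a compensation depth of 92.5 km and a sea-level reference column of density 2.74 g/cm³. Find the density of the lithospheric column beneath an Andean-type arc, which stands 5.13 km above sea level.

Pratt balance: ρ_ref D = ρ (D + h).
ρ = ρ_ref D/(D + h) = 2.74 × 92.5 km/(92.5 km + 5.13 km) = 2.6 g/cm³.

2.6 g/cm³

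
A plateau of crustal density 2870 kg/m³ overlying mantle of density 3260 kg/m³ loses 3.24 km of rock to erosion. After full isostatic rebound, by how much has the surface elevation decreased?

0.388 km

Rebound u = e ρ_c/ρ_m = 3.24 km × 2870/3260 = 2.852 km.
Net surface drop = e − u = 3.24 km − 2.852 km = e (ρ_m − ρ_c)/ρ_m = 0.388 km.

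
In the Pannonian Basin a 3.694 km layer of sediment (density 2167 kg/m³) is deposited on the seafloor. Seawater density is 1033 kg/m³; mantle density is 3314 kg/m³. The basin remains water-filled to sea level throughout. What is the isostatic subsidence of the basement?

Submarine loading: the sediment displaces seawater, and the subsidence is in turn flooded, so s (ρ_m − ρ_w) = t (ρ_sed − ρ_w).
s = 3.694 km × (2167 − 1033) / (3314 − 1033) = 1.84 km.

1.84 km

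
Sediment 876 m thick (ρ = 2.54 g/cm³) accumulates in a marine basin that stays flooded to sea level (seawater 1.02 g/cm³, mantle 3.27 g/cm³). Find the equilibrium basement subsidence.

592 m

Submarine loading: the sediment displaces seawater, and the subsidence is in turn flooded, so s (ρ_m − ρ_w) = t (ρ_sed − ρ_w).
s = 876 m × (2.54 − 1.02) / (3.27 − 1.02) = 592 m.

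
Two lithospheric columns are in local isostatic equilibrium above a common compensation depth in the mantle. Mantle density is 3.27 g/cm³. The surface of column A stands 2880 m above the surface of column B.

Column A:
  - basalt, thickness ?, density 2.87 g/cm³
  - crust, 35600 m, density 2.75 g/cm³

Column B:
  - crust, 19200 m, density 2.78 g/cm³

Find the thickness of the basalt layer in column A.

Take the compensation level at the base of the deeper column (depth z_c below the surface of column A) and equate Σ ρ_i t_i down to z_c; mantle fills any gap and the z_c terms cancel.
Column A: x×2.87 + 35600×2.75 + (z_c − 35600 − x)×3.27
Column B: 2880×0 + 19200×2.78 + (z_c − 2880 − 19200)×3.27
The z_c×3.27 term appears on both sides and cancels. Collect the known terms of each column as K = Σ(ρt)_known − 3.27 × (depth of known layers): K_A = 97900 − 3.27×35600 = −18512; K_B = 53376 − 3.27×(2880 + 19200) = −18825.6.
Balance: K_A − x×(3.27 − 2.87) = K_B, so x = (K_A − K_B)/(3.27 − 2.87) = 313.6/0.4 = 784 m.

784 m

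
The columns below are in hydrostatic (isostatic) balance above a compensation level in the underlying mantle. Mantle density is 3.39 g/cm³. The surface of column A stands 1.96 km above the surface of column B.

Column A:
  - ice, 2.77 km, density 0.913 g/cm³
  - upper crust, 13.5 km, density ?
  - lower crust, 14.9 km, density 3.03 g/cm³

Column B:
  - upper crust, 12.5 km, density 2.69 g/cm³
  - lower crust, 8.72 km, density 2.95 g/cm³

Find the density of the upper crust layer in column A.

Take the compensation level at the base of the deeper column (depth z_c below the surface of column A) and equate Σ ρ_i t_i down to z_c; mantle fills any gap and the z_c terms cancel.
Column A: 2.77×0.913 + 13.5×ρ + 14.9×3.03 + (z_c − 31.17)×3.39
Column B: 1.96×0 + 12.5×2.69 + 8.72×2.95 + (z_c − 1.96 − 21.22)×3.39
The z_c×3.39 term appears on both sides and cancels. Collect the known terms of each column as K = Σ(ρt)_known − 3.39 × (depth of known layers): K_A = 47.67601 − 3.39×31.17 = −57.99029; K_B = 59.349 − 3.39×(1.96 + 21.22) = −19.2312.
Balance: K_A + 13.5×ρ = K_B, so ρ = (K_B − K_A)/13.5 = 38.7591/13.5 = 2.87 g/cm³.

2.87 g/cm³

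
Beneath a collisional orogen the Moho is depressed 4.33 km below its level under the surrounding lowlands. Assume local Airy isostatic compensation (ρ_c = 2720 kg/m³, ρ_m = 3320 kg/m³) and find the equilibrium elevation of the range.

Equating mass per unit area of the two columns: ρ_c h = (ρ_m − ρ_c) r.
h = r (ρ_m − ρ_c) / ρ_c = 4.33 km × (3320 − 2720) / 2720 = 0.955 km.

0.955 km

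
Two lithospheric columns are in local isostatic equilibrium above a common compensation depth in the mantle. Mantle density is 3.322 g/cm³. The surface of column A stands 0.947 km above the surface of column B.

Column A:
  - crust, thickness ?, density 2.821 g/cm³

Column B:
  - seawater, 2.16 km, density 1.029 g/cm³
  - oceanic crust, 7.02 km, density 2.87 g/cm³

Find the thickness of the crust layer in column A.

Take the compensation level at the base of the deeper column (depth z_c below the surface of column A) and equate Σ ρ_i t_i down to z_c; mantle fills any gap and the z_c terms cancel.
Column A: x×2.821 + (z_c − 0 − x)×3.322
Column B: 0.947×0 + 2.16×1.029 + 7.02×2.87 + (z_c − 0.947 − 9.18)×3.322
The z_c×3.322 term appears on both sides and cancels. Collect the known terms of each column as K = Σ(ρt)_known − 3.322 × (depth of known layers): K_A = 0 − 3.322×0 = 0; K_B = 22.37004 − 3.322×(0.947 + 9.18) = −11.271854.
Balance: K_A − x×(3.322 − 2.821) = K_B, so x = (K_A − K_B)/(3.322 − 2.821) = 11.2719/0.501 = 22.5 km.

22.5 km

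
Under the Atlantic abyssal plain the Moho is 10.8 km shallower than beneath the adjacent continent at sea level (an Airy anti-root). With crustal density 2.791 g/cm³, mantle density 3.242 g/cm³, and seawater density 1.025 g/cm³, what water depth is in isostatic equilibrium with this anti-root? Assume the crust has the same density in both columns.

2.76 km

Replacing a thickness d of crust by seawater at the top must be balanced by replacing crust with mantle at the base: d (ρ_c − ρ_w) = a (ρ_m − ρ_c).
d = a (ρ_m − ρ_c)/(ρ_c − ρ_w) = 10.8 km × 0.451/1.766 = 2.76 km.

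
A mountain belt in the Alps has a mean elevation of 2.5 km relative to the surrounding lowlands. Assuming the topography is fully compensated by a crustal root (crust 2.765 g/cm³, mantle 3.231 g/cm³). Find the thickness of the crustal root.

In Airy isostatic equilibrium: the weight of the topography is balanced by the buoyancy of the root, ρ_c h = (ρ_m − ρ_c) r.
r = h · ρ_c / (ρ_m − ρ_c) = 2.5 km × 2.765 / (3.231 − 2.765) = 14.8 km.

14.8 km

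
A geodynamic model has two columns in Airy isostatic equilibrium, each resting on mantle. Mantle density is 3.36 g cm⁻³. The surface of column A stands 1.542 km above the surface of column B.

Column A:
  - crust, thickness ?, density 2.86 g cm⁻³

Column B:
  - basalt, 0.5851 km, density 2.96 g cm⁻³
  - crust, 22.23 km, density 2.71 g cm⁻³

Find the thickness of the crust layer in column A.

Take the compensation level at the base of the deeper column (depth z_c below the surface of column A) and equate Σ ρ_i t_i down to z_c; mantle fills any gap and the z_c terms cancel.
Column A: x×2.86 + (z_c − 0 − x)×3.36
Column B: 1.542×0 + 0.5851×2.96 + 22.23×2.71 + (z_c − 1.542 − 22.8151)×3.36
The z_c×3.36 term appears on both sides and cancels. Collect the known terms of each column as K = Σ(ρt)_known − 3.36 × (depth of known layers): K_A = 0 − 3.36×0 = 0; K_B = 61.975196 − 3.36×(1.542 + 22.8151) = −19.86466.
Balance: K_A − x×(3.36 − 2.86) = K_B, so x = (K_A − K_B)/(3.36 − 2.86) = 19.8647/0.5 = 39.7 km.

39.7 km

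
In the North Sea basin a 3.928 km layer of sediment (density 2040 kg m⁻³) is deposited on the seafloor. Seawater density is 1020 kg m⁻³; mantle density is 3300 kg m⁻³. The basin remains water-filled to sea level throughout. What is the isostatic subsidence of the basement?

Submarine loading: the sediment displaces seawater, and the subsidence is in turn flooded, so s (ρ_m − ρ_w) = t (ρ_sed − ρ_w).
s = 3.928 km × (2040 − 1020) / (3300 − 1020) = 1.76 km.

1.76 km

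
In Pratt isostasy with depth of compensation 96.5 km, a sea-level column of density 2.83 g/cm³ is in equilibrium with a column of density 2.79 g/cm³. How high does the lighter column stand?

ρ_ref D = ρ (D + h) → h = D (ρ_ref − ρ)/ρ.
h = 96.5 km × (2.83 − 2.79)/2.79 = 1.38 km.

1.38 km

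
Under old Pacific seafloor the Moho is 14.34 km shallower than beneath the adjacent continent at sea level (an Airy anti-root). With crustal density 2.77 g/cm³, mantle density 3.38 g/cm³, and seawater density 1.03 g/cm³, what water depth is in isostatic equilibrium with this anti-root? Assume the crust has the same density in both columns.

Replacing a thickness d of crust by seawater at the top must be balanced by replacing crust with mantle at the base: d (ρ_c − ρ_w) = a (ρ_m − ρ_c).
d = a (ρ_m − ρ_c)/(ρ_c − ρ_w) = 14.34 km × 0.61/1.74 = 5.03 km.

5.03 km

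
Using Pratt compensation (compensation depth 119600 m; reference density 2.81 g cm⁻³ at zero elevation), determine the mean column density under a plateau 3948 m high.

2.72 g cm⁻³

Pratt balance: ρ_ref D = ρ (D + h).
ρ = ρ_ref D/(D + h) = 2.81 × 119600 m/(119600 m + 3948 m) = 2.72 g cm⁻³.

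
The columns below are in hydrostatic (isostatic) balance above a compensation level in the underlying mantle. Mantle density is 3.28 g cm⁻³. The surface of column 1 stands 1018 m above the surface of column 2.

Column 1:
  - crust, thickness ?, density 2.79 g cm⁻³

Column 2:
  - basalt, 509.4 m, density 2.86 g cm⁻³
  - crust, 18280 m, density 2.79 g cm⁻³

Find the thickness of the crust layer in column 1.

Take the compensation level at the base of the deeper column (depth z_c below the surface of column 1) and equate Σ ρ_i t_i down to z_c; mantle fills any gap and the z_c terms cancel.
Column 1: x×2.79 + (z_c − 0 − x)×3.28
Column 2: 1018×0 + 509.4×2.86 + 18280×2.79 + (z_c − 1018 − 18789.4)×3.28
The z_c×3.28 term appears on both sides and cancels. Collect the known terms of each column as K = Σ(ρt)_known − 3.28 × (depth of known layers): K_1 = 0 − 3.28×0 = 0; K_2 = 52458.084 − 3.28×(1018 + 18789.4) = −12510.188.
Balance: K_1 − x×(3.28 − 2.79) = K_2, so x = (K_1 − K_2)/(3.28 − 2.79) = 12510.2/0.49 = 25500 m.

25500 m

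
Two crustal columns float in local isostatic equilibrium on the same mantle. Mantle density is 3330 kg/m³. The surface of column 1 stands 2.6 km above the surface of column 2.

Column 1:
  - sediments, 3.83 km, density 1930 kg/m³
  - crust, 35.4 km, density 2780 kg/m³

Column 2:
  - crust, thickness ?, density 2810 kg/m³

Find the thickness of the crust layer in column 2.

Take the compensation level at the base of the deeper column (depth z_c below the surface of column 1) and equate Σ ρ_i t_i down to z_c; mantle fills any gap and the z_c terms cancel.
Column 1: 3.83×1930 + 35.4×2780 + (z_c − 39.23)×3330
Column 2: 2.6×0 + x×2810 + (z_c − 2.6 − 0 − x)×3330
The z_c×3330 term appears on both sides and cancels. Collect the known terms of each column as K = Σ(ρt)_known − 3330 × (depth of known layers): K_1 = 105803.9 − 3330×39.23 = −24832; K_2 = 0 − 3330×(2.6 + 0) = −8658.
Balance: K_1 = K_2 − x×(3330 − 2810), so x = (K_2 − K_1)/(3330 − 2810) = 16174/520 = 31.1 km.

31.1 km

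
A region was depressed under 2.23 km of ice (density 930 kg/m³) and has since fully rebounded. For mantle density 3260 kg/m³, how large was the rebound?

0.636 km

Removing the load lets mantle flow back in; uplift u satisfies ρ_ice t = ρ_m u.
u = t ρ_ice/ρ_m = 2.23 km × 930/3260 = 0.636 km.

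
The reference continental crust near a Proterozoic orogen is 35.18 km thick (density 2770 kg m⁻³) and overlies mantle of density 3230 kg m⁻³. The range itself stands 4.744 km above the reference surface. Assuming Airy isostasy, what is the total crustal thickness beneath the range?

68.5 km

Root depth r = h ρ_c / (ρ_m − ρ_c) = 4.744 km × 2770 / 460 = 28.57 km.
Total thickness = T + h + r = 35.18 km + 4.744 km + 28.57 km = 68.5 km.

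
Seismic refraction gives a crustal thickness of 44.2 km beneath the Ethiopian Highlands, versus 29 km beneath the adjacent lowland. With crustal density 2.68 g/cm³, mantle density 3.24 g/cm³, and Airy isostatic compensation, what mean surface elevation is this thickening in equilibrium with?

2.63 km

Excess crust Δ = 44.2 km − 29 km = 15.2 km, split between elevation h and root r with h + r = Δ.
Airy balance ρ_c h = (ρ_m − ρ_c) r gives r = h ρ_c/(ρ_m − ρ_c), so h (1 + ρ_c/(ρ_m − ρ_c)) = Δ, i.e. h = Δ (ρ_m − ρ_c)/ρ_m.
h = 15.2 km × 0.56/3.24 = 2.63 km.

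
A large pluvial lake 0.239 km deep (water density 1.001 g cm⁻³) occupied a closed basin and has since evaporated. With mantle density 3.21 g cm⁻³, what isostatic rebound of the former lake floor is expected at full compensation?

0.0745 km

u = d ρ_w/ρ_m = 0.239 km × 1.001/3.21 = 0.0745 km.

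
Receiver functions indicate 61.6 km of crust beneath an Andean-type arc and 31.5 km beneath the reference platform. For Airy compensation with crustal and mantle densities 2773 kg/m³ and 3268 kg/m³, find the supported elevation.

Excess crust Δ = 61.6 km − 31.5 km = 30.1 km, split between elevation h and root r with h + r = Δ.
Airy balance ρ_c h = (ρ_m − ρ_c) r gives r = h ρ_c/(ρ_m − ρ_c), so h (1 + ρ_c/(ρ_m − ρ_c)) = Δ, i.e. h = Δ (ρ_m − ρ_c)/ρ_m.
h = 30.1 km × 495/3268 = 4.56 km.

4.56 km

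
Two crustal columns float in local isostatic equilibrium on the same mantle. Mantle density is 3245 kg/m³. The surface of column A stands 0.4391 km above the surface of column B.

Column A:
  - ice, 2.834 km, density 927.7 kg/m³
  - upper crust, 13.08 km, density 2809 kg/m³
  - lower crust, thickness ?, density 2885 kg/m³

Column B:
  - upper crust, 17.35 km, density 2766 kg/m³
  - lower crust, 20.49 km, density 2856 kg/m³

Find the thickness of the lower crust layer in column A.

Take the compensation level at the base of the deeper column (depth z_c below the surface of column A) and equate Σ ρ_i t_i down to z_c; mantle fills any gap and the z_c terms cancel.
Column A: 2.834×927.7 + 13.08×2809 + x×2885 + (z_c − 15.914 − x)×3245
Column B: 0.4391×0 + 17.35×2766 + 20.49×2856 + (z_c − 0.4391 − 37.84)×3245
The z_c×3245 term appears on both sides and cancels. Collect the known terms of each column as K = Σ(ρt)_known − 3245 × (depth of known layers): K_A = 39370.8218 − 3245×15.914 = −12270.1082; K_B = 106509.54 − 3245×(0.4391 + 37.84) = −17706.1395.
Balance: K_A − x×(3245 − 2885) = K_B, so x = (K_A − K_B)/(3245 − 2885) = 5436.03/360 = 15.1 km.

15.1 km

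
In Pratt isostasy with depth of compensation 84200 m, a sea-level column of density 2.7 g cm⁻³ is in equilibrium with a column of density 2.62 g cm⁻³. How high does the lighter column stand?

ρ_ref D = ρ (D + h) → h = D (ρ_ref − ρ)/ρ.
h = 84200 m × (2.7 − 2.62)/2.62 = 2570 m.

2570 m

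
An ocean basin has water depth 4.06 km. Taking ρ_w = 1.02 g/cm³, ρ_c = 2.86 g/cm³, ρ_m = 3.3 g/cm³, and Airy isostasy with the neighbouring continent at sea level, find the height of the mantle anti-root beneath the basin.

17 km

In Airy isostatic equilibrium: replacing crust with seawater at the top is compensated by replacing crust with mantle at the base: d (ρ_c − ρ_w) = a (ρ_m − ρ_c).
a = d (ρ_c − ρ_w)/(ρ_m − ρ_c) = 4.06 km × 1.84/0.44 = 17 km.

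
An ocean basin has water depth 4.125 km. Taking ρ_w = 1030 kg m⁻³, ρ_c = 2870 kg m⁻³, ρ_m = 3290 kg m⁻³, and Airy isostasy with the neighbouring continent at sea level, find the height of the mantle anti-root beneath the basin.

By Archimedes' principle applied to the lithosphere: replacing crust with seawater at the top is compensated by replacing crust with mantle at the base: d (ρ_c − ρ_w) = a (ρ_m − ρ_c).
a = d (ρ_c − ρ_w)/(ρ_m − ρ_c) = 4.125 km × 1840/420 = 18.1 km.

18.1 km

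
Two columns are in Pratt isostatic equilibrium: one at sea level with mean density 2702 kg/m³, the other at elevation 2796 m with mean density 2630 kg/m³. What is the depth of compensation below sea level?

102000 m

ρ_ref D = ρ (D + h) → D (ρ_ref − ρ) = ρ h.
D = ρ h/(ρ_ref − ρ) = 2630 × 2796 m/(2702 − 2630) = 102000 m.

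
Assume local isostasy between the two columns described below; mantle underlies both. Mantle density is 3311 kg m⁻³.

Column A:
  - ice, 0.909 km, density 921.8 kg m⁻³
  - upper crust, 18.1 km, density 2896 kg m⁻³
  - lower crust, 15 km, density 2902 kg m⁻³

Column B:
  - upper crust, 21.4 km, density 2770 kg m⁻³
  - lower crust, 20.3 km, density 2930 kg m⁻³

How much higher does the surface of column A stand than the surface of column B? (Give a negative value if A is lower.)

−1.06 km

For any compensation level in the mantle, the mantle terms cancel and isostasy reduces to e = (Σt_A − Σt_B) − (Σ(ρt)_A − Σ(ρt)_B) / ρ_m.
Σt_A = 34.009 km; Σt_B = 41.7 km; Σ(ρt)_A = 96785.5162; Σ(ρt)_B = 118757 (in km·kg m⁻³).
e = (34.009 − 41.7) − (96785.5162 − 118757) / 3311 = −1.06 km.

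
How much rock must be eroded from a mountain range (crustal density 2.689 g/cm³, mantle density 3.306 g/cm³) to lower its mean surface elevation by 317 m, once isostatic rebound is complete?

Net drop Δ = e − u = e − e ρ_c/ρ_m = e (ρ_m − ρ_c)/ρ_m.
e = Δ ρ_m/(ρ_m − ρ_c) = 317 m × 3.306/0.617 = 1700 m.

1700 m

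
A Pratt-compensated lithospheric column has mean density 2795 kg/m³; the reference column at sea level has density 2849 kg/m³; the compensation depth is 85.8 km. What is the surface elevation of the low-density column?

ρ_ref D = ρ (D + h) → h = D (ρ_ref − ρ)/ρ.
h = 85.8 km × (2849 − 2795)/2795 = 1.66 km.

1.66 km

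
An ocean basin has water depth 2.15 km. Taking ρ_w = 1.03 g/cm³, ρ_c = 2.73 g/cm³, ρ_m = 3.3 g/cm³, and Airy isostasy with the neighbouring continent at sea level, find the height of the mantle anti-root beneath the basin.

6.41 km

Equating mass per unit area of the two columns: replacing crust with seawater at the top is compensated by replacing crust with mantle at the base: d (ρ_c − ρ_w) = a (ρ_m − ρ_c).
a = d (ρ_c − ρ_w)/(ρ_m − ρ_c) = 2.15 km × 1.7/0.57 = 6.41 km.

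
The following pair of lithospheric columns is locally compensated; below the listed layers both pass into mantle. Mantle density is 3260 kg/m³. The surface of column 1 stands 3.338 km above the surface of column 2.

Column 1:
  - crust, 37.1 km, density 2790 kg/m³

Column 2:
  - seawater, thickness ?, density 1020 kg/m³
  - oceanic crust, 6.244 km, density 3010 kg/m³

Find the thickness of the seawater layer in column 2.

Take the compensation level at the base of the deeper column (depth z_c below the surface of column 1) and equate Σ ρ_i t_i down to z_c; mantle fills any gap and the z_c terms cancel.
Column 1: 37.1×2790 + (z_c − 37.1)×3260
Column 2: 3.338×0 + x×1020 + 6.244×3010 + (z_c − 3.338 − 6.244 − x)×3260
The z_c×3260 term appears on both sides and cancels. Collect the known terms of each column as K = Σ(ρt)_known − 3260 × (depth of known layers): K_1 = 103509 − 3260×37.1 = −17437; K_2 = 18794.44 − 3260×(3.338 + 6.244) = −12442.88.
Balance: K_1 = K_2 − x×(3260 − 1020), so x = (K_2 − K_1)/(3260 − 1020) = 4994.12/2240 = 2.23 km.

2.23 km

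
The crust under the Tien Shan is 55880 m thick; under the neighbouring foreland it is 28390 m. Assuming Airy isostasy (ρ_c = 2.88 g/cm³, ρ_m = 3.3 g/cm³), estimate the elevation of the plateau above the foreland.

3500 m

Excess crust Δ = 55880 m − 28390 m = 27490 m, split between elevation h and root r with h + r = Δ.
Airy balance ρ_c h = (ρ_m − ρ_c) r gives r = h ρ_c/(ρ_m − ρ_c), so h (1 + ρ_c/(ρ_m − ρ_c)) = Δ, i.e. h = Δ (ρ_m − ρ_c)/ρ_m.
h = 27490 m × 0.42/3.3 = 3500 m.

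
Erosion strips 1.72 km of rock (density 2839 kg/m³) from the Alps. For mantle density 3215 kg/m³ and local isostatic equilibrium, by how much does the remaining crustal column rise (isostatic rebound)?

Unloading: uplift u = e ρ_c/ρ_m = 1.72 km × 2839/3215 = 1.52 km.

1.52 km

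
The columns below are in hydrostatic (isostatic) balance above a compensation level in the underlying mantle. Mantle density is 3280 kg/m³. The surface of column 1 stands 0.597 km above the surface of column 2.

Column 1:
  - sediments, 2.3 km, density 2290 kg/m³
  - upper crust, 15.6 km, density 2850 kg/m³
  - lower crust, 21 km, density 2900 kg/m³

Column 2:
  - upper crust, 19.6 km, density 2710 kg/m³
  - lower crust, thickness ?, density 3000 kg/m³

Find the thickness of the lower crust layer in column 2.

Take the compensation level at the base of the deeper column (depth z_c below the surface of column 1) and equate Σ ρ_i t_i down to z_c; mantle fills any gap and the z_c terms cancel.
Column 1: 2.3×2290 + 15.6×2850 + 21×2900 + (z_c − 38.9)×3280
Column 2: 0.597×0 + 19.6×2710 + x×3000 + (z_c − 0.597 − 19.6 − x)×3280
The z_c×3280 term appears on both sides and cancels. Collect the known terms of each column as K = Σ(ρt)_known − 3280 × (depth of known layers): K_1 = 110627 − 3280×38.9 = −16965; K_2 = 53116 − 3280×(0.597 + 19.6) = −13130.16.
Balance: K_1 = K_2 − x×(3280 − 3000), so x = (K_2 − K_1)/(3280 − 3000) = 3834.84/280 = 13.7 km.

13.7 km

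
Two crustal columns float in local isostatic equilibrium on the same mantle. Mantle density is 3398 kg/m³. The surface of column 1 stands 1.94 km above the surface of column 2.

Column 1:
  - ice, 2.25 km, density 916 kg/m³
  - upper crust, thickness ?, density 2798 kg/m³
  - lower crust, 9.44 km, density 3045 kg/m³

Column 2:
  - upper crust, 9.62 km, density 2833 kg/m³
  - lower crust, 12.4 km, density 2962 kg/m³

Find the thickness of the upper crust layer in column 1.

14.2 km

Take the compensation level at the base of the deeper column (depth z_c below the surface of column 1) and equate Σ ρ_i t_i down to z_c; mantle fills any gap and the z_c terms cancel.
Column 1: 2.25×916 + x×2798 + 9.44×3045 + (z_c − 11.69 − x)×3398
Column 2: 1.94×0 + 9.62×2833 + 12.4×2962 + (z_c − 1.94 − 22.02)×3398
The z_c×3398 term appears on both sides and cancels. Collect the known terms of each column as K = Σ(ρt)_known − 3398 × (depth of known layers): K_1 = 30805.8 − 3398×11.69 = −8916.82; K_2 = 63982.26 − 3398×(1.94 + 22.02) = −17433.82.
Balance: K_1 − x×(3398 − 2798) = K_2, so x = (K_1 − K_2)/(3398 − 2798) = 8517/600 = 14.2 km.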